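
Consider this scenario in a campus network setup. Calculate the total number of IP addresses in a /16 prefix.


Given: CIDR prefix /16
Host bits = 32 - 16 = 16
Total addresses = 2^16 = 65536

65536


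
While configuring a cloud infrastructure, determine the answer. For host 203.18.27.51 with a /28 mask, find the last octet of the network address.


Given: IP = 203.18.27.51, prefix = /28
Subnet mask = 255.255.255.240
Last octet of IP: 51
Last octet of mask: 240
Network last octet = 51 AND 240 = 48

48


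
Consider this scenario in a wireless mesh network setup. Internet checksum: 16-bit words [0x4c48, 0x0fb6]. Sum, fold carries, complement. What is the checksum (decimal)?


Given words: [0x4c48, 0x0fb6]
Step 1: Sum all words
Raw sum = 19528 + 4022 = 23550
One's complement = ~23550 & 0xFFFF = 41985

41985


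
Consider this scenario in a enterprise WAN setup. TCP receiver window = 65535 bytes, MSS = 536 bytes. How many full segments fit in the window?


Given: RWND = 65535 bytes, MSS = 536 bytes
Full segments = floor(RWND / MSS)
Full segments = floor(65535 / 536)
Full segments = floor(122.2668) = 122

122


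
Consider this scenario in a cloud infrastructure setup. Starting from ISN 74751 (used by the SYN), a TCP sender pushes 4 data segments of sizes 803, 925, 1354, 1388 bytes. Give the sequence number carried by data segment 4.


The SYN occupies sequence number ISN = 74751, so the first data byte is ISN + 1 = 74752.
SEQ of data segment i = (ISN + 1) + sum of payload sizes of segments 1..i-1.
Segment 1: SEQ = 74752, payload = 803 bytes
Segment 2: SEQ = 75555, payload = 925 bytes
Segment 3: SEQ = 76480, payload = 1354 bytes
Segment 4: SEQ = 77834, payload = 1388 bytes
SEQ of segment 4 = 74752 + 803 + 925 + 1354 = 77834

77834


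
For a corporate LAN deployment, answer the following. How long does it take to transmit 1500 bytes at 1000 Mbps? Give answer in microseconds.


Given: packet = 1500 bytes, bandwidth = 1000 Mbps
Packet in bits = 1500 * 8 = 12000 bits
Bandwidth = 1000 * 10^6 = 1000000000 bps
Time = 12000 / 1000000000 seconds
Time in us = 12000 * 10^6 / 1000000000 = 12

12


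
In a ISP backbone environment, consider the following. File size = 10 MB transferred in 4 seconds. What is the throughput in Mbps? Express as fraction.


Given: file = 10 MB, time = 4 s
File in Mb = 10 * 8 = 80 Mb
Throughput = 80 / 4 Mbps
Throughput = 20 Mbps

20


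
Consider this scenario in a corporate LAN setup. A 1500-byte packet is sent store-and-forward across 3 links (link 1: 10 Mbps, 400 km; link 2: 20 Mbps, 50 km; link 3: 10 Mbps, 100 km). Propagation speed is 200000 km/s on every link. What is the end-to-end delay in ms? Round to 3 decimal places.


Packet = 1500 bytes = 12000 bits. Store-and-forward: sum (t_trans + t_prop) per link.
Link 1: t_trans = 12000/(10*10^6) s = 1.2000 ms; t_prop = 400/200000 s = 2.0000 ms; subtotal = 3.2000 ms
Link 2: t_trans = 12000/(20*10^6) s = 0.6000 ms; t_prop = 50/200000 s = 0.2500 ms; subtotal = 0.8500 ms
Link 3: t_trans = 12000/(10*10^6) s = 1.2000 ms; t_prop = 100/200000 s = 0.5000 ms; subtotal = 1.7000 ms
End-to-end = 3.2000 + 0.8500 + 1.7000 = 5.7500 ms -> 5.750 ms (3 dp)

5.750


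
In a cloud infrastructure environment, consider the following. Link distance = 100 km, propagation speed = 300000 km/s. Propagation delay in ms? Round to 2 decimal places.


Given: distance = 100 km, speed = 300000 km/s
Delay = distance / speed = 100 / 300000 seconds
Delay in ms = 100 * 1000 / 300000
Delay = 0.3333 ms
Rounded to 2 dp = 0.33 ms

0.33


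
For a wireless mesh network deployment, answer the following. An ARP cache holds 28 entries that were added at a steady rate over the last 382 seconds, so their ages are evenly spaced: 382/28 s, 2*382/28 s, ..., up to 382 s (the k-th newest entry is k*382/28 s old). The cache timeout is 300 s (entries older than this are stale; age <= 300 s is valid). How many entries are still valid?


Ages are k * 382/28 s for k = 1..28 (spacing = 13.6429 s).
Entry k is valid iff k * 382/28 <= 300 iff k <= 28 * 300 / 382 = 21.9895
n_valid = floor(21.9895) = 21
(n_stale = 28 - 21 = 7)

21


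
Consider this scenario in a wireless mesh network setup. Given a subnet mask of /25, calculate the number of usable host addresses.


Given: subnet mask /25
Host bits = 32 - 25 = 7
Total addresses = 2^7 = 128
Usable hosts = 128 - 2 (network + broadcast) = 126

126


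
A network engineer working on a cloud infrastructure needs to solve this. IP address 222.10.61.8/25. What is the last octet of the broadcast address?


Given: IP = 222.10.61.8, prefix = /25
Host bits = 32 - 25 = 7
Network last octet = 8 AND mask = 0
Host part size = 2^7 - 1 = 127
Broadcast last octet = 0 OR 127 = 127

127


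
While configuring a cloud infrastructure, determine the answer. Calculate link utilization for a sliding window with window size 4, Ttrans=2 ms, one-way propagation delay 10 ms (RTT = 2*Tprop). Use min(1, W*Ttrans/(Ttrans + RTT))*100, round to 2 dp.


Given: W = 4, Ttrans = 2 ms, RTT = 20 ms (= 2 * Tprop, Tprop = 10 ms)
Cycle time = Ttrans + RTT = 2 + 20 = 22 ms (first packet sent until its ACK returns)
W * Ttrans = 4 * 2 = 8 ms of sending per cycle
W * Ttrans / (Ttrans + RTT) = 8 / 22 = 0.363636
U = min(1, 0.363636) = 0.363636
U% = 36.36%

36.36


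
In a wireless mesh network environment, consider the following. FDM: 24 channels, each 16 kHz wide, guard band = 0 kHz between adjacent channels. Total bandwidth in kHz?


Given: 24 channels, 16 kHz each, guard = 0 kHz
Channel bandwidth = 24 * 16 = 384 kHz
Guard bands = 23 gaps * 0 kHz = 0 kHz
Total = 384 + 0 = 384 kHz

384


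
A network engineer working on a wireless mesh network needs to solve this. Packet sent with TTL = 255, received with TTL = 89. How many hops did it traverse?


Given: initial TTL = 255, received TTL = 89
Hops = initial TTL - received TTL
Hops = 255 - 89 = 166

166


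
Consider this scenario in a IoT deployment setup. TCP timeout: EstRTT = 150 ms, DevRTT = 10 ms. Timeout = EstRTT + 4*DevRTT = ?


Given: EstRTT = 150 ms, DevRTT = 10 ms
Timeout = EstRTT + 4 * DevRTT
4 * DevRTT = 4 * 10 = 40
Timeout = 150 + 40 = 190 ms

190


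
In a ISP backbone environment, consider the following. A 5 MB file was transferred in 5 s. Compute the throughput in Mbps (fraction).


Given: file = 5 MB, time = 5 s
File in Mb = 5 * 8 = 40 Mb
Throughput = 40 / 5 Mbps
Throughput = 8 Mbps

8


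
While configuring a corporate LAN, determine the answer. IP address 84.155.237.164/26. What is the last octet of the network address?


Given: IP = 84.155.237.164, prefix = /26
Subnet mask = 255.255.255.192
Last octet of IP: 164
Last octet of mask: 192
Network last octet = 164 AND 192 = 128

128


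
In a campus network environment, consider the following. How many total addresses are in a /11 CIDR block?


Given: CIDR prefix /11
Host bits = 32 - 11 = 21
Total addresses = 2^21 = 2097152

2097152


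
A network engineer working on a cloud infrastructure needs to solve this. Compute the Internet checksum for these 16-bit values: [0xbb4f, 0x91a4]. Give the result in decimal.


Given words: [0xbb4f, 0x91a4]
Step 1: Sum all words
Raw sum = 47951 + 37284 = 85235
Step 2: Fold carry: (19699 + 1) = 19700
One's complement = ~19700 & 0xFFFF = 45835

45835


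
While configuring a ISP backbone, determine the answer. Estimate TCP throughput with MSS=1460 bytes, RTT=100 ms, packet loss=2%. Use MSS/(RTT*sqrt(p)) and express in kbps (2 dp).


Given: MSS = 1460 bytes, RTT = 100 ms, loss = 2%
RTT in seconds = 100 / 1000 = 0.1
Loss rate = 2% = 0.02
sqrt(loss) = sqrt(0.02) = 0.141421356237
Throughput (bytes/s) = 1460 / (0.1 * 0.141421356237) = 103237.5901
Throughput (kbps) = 103237.5901 * 8 / 1000 = 825.900720 -> 825.90 kbps (2 dp)

825.90


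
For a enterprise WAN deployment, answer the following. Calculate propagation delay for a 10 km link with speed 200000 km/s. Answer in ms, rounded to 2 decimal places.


Given: distance = 10 km, speed = 200000 km/s
Delay = distance / speed = 10 / 200000 seconds
Delay in ms = 10 * 1000 / 200000
Delay = 0.0500 ms
Rounded to 2 dp = 0.05 ms

0.05


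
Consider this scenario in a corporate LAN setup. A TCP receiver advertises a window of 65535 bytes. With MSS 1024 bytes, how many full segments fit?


Given: RWND = 65535 bytes, MSS = 1024 bytes
Full segments = floor(RWND / MSS)
Full segments = floor(65535 / 1024)
Full segments = floor(63.999) = 63

63


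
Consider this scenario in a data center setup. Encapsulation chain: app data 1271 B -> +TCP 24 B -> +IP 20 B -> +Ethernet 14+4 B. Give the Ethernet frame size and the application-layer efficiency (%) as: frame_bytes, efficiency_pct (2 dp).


TCP segment = 1271 + 24 = 1295 B
IP packet = 1295 + 20 = 1315 B
Ethernet frame = 1315 + 14 + 4 = 1333 B
Efficiency = app / frame = 1271 / 1333 = 0.953488 = 95.3488% -> 95.35% (2 dp)

1333, 95.35


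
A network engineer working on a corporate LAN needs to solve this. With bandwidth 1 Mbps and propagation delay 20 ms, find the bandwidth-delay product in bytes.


Given: bandwidth = 1 Mbps, delay = 20 ms
BDP in bits = 1 * 10^6 * 20 / 1000
BDP in bits = 20000
BDP in bytes = 20000 / 8 = 2500

2500


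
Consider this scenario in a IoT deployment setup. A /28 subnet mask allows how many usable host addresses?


Given: subnet mask /28
Host bits = 32 - 28 = 4
Total addresses = 2^4 = 16
Usable hosts = 16 - 2 (network + broadcast) = 14

14


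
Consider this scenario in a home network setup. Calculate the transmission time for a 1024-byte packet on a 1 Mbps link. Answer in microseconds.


Given: packet = 1024 bytes, bandwidth = 1 Mbps
Packet in bits = 1024 * 8 = 8192 bits
Bandwidth = 1 * 10^6 = 1000000 bps
Time = 8192 / 1000000 seconds
Time in us = 8192 * 10^6 / 1000000 = 8192

8192


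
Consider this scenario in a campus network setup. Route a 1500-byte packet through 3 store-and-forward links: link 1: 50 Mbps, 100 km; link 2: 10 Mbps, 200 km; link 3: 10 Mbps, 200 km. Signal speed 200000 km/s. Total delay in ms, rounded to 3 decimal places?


Packet = 1500 bytes = 12000 bits. Store-and-forward: sum (t_trans + t_prop) per link.
Link 1: t_trans = 12000/(50*10^6) s = 0.2400 ms; t_prop = 100/200000 s = 0.5000 ms; subtotal = 0.7400 ms
Link 2: t_trans = 12000/(10*10^6) s = 1.2000 ms; t_prop = 200/200000 s = 1.0000 ms; subtotal = 2.2000 ms
Link 3: t_trans = 12000/(10*10^6) s = 1.2000 ms; t_prop = 200/200000 s = 1.0000 ms; subtotal = 2.2000 ms
End-to-end = 0.7400 + 2.2000 + 2.2000 = 5.1400 ms -> 5.140 ms (3 dp)

5.140


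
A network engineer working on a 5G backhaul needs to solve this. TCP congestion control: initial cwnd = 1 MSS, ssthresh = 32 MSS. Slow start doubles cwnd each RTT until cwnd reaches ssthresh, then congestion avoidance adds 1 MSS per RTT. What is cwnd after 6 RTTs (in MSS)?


RTT 0: cwnd = 1 MSS (initial)
RTT 1: cwnd = 2 MSS (slow start, doubled)
RTT 2: cwnd = 4 MSS (slow start, doubled)
RTT 3: cwnd = 8 MSS (slow start, doubled)
RTT 4: cwnd = 16 MSS (slow start, doubled)
RTT 5: cwnd = 32 MSS (slow start, doubled)
RTT 6: cwnd = 33 MSS (congestion avoidance, +1)

33


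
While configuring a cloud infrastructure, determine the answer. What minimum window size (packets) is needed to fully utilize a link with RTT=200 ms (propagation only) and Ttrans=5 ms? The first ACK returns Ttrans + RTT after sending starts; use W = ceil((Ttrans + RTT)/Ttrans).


Given: Ttrans = 5 ms, RTT = 200 ms (= 2 * Tprop, Tprop = 100 ms)
Time until first ACK returns = Ttrans + RTT = 5 + 200 = 205 ms
Need W * Ttrans >= Ttrans + RTT  ->  W >= (Ttrans + RTT) / Ttrans
(Ttrans + RTT) / Ttrans = 205 / 5 = 41
W_min = ceil(41) = 41

41


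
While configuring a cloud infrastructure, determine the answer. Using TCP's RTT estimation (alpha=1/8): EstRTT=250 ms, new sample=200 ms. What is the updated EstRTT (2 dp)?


Given: EstRTT = 250 ms, SampleRTT = 200 ms, alpha = 1/8
New EstRTT = (1 - alpha) * EstRTT + alpha * SampleRTT
(7/8) * 250 = 218.75
(1/8) * 200 = 25
New EstRTT = 218.75 + 25 = 243.75 ms -> 243.75 ms (2 dp)

243.75


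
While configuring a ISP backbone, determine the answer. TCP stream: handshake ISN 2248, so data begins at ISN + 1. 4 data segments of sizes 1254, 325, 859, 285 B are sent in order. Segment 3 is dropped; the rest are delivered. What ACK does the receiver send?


SYN uses sequence number 2248; first data byte = ISN + 1 = 2249.
Segment 1: SEQ = 2249, len = 1254 B, covers [2249, 3502]
Segment 2: SEQ = 3503, len = 325 B, covers [3503, 3827]
Segment 3: SEQ = 3828, len = 859 B, covers [3828, 4686] [LOST]
Segment 4: SEQ = 4687, len = 285 B, covers [4687, 4971]
In-order data received: bytes [2249, 3827] (segments 1..2).
Segment 3 missing -> gap begins at byte 3828; later segments buffered out of order.
Cumulative ACK = next expected in-order byte = 2249 + 1254 + 325 = 3828

3828


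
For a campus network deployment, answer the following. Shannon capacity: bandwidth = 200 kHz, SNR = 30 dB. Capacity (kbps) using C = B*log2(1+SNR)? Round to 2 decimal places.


Given: B = 200 kHz, SNR = 30 dB
SNR linear = 10^(30/10) = 1000
1 + SNR = 1001
log2(1001) = 9.9672262588
C = 200 * 1000 * 9.9672262588 = 1993445.2518 bps
C = 1993.445252 kbps -> 1993.45 kbps (2 dp)

1993.45


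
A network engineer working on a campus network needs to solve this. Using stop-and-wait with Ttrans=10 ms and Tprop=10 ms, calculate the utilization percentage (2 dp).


Given: Ttrans = 10 ms, Tprop = 10 ms
RTT = 2 * Tprop = 2 * 10 = 20 ms
U = Ttrans / (Ttrans + RTT)
U = 10 / (10 + 20)
U = 10 / 30 = 0.333333
U% = 33.33%

33.33


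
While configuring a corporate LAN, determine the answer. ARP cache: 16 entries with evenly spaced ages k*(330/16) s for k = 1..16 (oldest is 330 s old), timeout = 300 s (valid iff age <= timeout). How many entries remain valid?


Ages are k * 330/16 s for k = 1..16 (spacing = 20.6250 s).
Entry k is valid iff k * 330/16 <= 300 iff k <= 16 * 300 / 330 = 14.5455
n_valid = floor(14.5455) = 14
(n_stale = 16 - 14 = 2)

14


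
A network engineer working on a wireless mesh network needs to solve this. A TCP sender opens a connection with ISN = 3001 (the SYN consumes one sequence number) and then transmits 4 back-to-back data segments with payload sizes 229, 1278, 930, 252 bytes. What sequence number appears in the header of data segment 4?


The SYN occupies sequence number ISN = 3001, so the first data byte is ISN + 1 = 3002.
SEQ of data segment i = (ISN + 1) + sum of payload sizes of segments 1..i-1.
Segment 1: SEQ = 3002, payload = 229 bytes
Segment 2: SEQ = 3231, payload = 1278 bytes
Segment 3: SEQ = 4509, payload = 930 bytes
Segment 4: SEQ = 5439, payload = 252 bytes
SEQ of segment 4 = 3002 + 229 + 1278 + 930 = 5439

5439


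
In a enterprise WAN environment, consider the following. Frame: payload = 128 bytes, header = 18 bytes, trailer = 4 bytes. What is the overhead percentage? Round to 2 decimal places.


Given: payload = 128 B, header = 18 B, trailer = 4 B
Overhead bytes = header + trailer = 18 + 4 = 22
Total frame = payload + overhead = 128 + 22 = 150
Overhead % = 22 / 150 * 100 = 14.6667% -> 14.67% (2 dp)

14.67


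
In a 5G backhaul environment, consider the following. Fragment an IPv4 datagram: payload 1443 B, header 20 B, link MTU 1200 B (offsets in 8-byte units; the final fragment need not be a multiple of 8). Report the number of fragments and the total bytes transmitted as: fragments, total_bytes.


Max data per non-final fragment = floor((MTU - header)/8)*8 = floor((1200 - 20)/8)*8 = floor(1180/8)*8 = 1176 B
Final fragment needs no 8-byte alignment: it can carry up to MTU - header = 1180 B
Non-final fragments needed = ceil((payload - 1180) / 1176) = ceil(263/1176) = ceil(0.2236) = 1
Number of fragments = 1 + 1 = 2
Fragment sizes (data): 1 * 1176 B + 267 B (last, 267 <= 1180 OK)
Total bytes sent = payload + n_frags * header = 1443 + 2*20 = 1443 + 40 = 1483 B

2, 1483


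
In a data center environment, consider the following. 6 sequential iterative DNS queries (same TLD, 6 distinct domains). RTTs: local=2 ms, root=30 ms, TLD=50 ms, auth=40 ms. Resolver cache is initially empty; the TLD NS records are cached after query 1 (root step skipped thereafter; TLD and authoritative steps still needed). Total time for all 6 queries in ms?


Lookup 1 (cold cache): local + root + TLD + auth = 2 + 30 + 50 + 40 = 122 ms
Lookups 2..6 (TLD NS cached -> skip root; new domain -> still ask TLD and auth): local + TLD + auth = 2 + 50 + 40 = 92 ms each
Remaining 5 lookups: 5 * 92 = 460 ms
Total = 122 + 460 = 582 ms

582


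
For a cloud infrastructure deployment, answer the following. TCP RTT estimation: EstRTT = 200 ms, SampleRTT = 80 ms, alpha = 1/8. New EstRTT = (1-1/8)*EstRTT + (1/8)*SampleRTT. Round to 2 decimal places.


Given: EstRTT = 200 ms, SampleRTT = 80 ms, alpha = 1/8
New EstRTT = (1 - alpha) * EstRTT + alpha * SampleRTT
(7/8) * 200 = 175
(1/8) * 80 = 10
New EstRTT = 175 + 10 = 185 ms -> 185.00 ms (2 dp)

185.00


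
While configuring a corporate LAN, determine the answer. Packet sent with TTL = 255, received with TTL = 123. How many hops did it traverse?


Given: initial TTL = 255, received TTL = 123
Hops = initial TTL - received TTL
Hops = 255 - 123 = 132

132


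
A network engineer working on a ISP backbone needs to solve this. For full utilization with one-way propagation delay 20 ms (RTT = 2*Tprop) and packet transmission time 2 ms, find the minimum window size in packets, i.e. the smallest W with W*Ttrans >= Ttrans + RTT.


Given: Ttrans = 2 ms, RTT = 40 ms (= 2 * Tprop, Tprop = 20 ms)
Time until first ACK returns = Ttrans + RTT = 2 + 40 = 42 ms
Need W * Ttrans >= Ttrans + RTT  ->  W >= (Ttrans + RTT) / Ttrans
(Ttrans + RTT) / Ttrans = 42 / 2 = 21
W_min = ceil(21) = 21

21


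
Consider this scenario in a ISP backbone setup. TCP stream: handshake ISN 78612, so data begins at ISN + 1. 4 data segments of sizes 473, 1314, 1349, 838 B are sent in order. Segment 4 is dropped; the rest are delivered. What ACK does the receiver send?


SYN uses sequence number 78612; first data byte = ISN + 1 = 78613.
Segment 1: SEQ = 78613, len = 473 B, covers [78613, 79085]
Segment 2: SEQ = 79086, len = 1314 B, covers [79086, 80399]
Segment 3: SEQ = 80400, len = 1349 B, covers [80400, 81748]
Segment 4: SEQ = 81749, len = 838 B, covers [81749, 82586] [LOST]
In-order data received: bytes [78613, 81748] (segments 1..3).
Segment 4 missing -> gap begins at byte 81749.
Cumulative ACK = next expected in-order byte = 78613 + 473 + 1314 + 1349 = 81749

81749


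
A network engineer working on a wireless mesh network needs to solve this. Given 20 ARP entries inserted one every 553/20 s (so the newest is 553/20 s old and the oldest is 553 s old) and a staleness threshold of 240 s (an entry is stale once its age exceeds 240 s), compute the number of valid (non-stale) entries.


Ages are k * 553/20 s for k = 1..20 (spacing = 27.6500 s).
Entry k is valid iff k * 553/20 <= 240 iff k <= 20 * 240 / 553 = 8.6799
n_valid = floor(8.6799) = 8
(n_stale = 20 - 8 = 12)

8


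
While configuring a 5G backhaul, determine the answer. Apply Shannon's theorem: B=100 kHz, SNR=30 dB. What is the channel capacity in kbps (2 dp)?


Given: B = 100 kHz, SNR = 30 dB
SNR linear = 10^(30/10) = 1000
1 + SNR = 1001
log2(1001) = 9.9672262588
C = 100 * 1000 * 9.9672262588 = 996722.6259 bps
C = 996.722626 kbps -> 996.72 kbps (2 dp)

996.72


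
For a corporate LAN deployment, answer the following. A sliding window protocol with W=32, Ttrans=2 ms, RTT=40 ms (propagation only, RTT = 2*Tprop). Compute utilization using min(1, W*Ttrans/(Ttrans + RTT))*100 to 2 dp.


Given: W = 32, Ttrans = 2 ms, RTT = 40 ms (= 2 * Tprop, Tprop = 20 ms)
Cycle time = Ttrans + RTT = 2 + 40 = 42 ms (first packet sent until its ACK returns)
W * Ttrans = 32 * 2 = 64 ms of sending per cycle
W * Ttrans / (Ttrans + RTT) = 64 / 42 = 1.523810
U = min(1, 1.523810) = 1.000000
U% = 100.00%

100.00


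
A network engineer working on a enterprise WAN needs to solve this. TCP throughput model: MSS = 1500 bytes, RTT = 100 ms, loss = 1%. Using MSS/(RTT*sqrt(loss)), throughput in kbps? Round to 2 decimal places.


Given: MSS = 1500 bytes, RTT = 100 ms, loss = 1%
RTT in seconds = 100 / 1000 = 0.1
Loss rate = 1% = 0.01
sqrt(loss) = sqrt(0.01) = 0.1
Throughput (bytes/s) = 1500 / (0.1 * 0.1) = 150000.0000
Throughput (kbps) = 150000.0000 * 8 / 1000 = 1200.000000 -> 1200.00 kbps (2 dp)

1200.00


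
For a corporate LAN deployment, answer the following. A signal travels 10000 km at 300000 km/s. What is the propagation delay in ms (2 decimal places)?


Given: distance = 10000 km, speed = 300000 km/s
Delay = distance / speed = 10000 / 300000 seconds
Delay in ms = 10000 * 1000 / 300000
Delay = 33.3333 ms
Rounded to 2 dp = 33.33 ms

33.33


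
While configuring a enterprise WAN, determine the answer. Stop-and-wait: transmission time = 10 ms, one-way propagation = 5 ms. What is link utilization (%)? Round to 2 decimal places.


Given: Ttrans = 10 ms, Tprop = 5 ms
RTT = 2 * Tprop = 2 * 5 = 10 ms
U = Ttrans / (Ttrans + RTT)
U = 10 / (10 + 10)
U = 10 / 20 = 0.5
U% = 50.00%

50.00


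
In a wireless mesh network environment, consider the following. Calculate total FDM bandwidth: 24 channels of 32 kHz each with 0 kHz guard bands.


Given: 24 channels, 32 kHz each, guard = 0 kHz
Channel bandwidth = 24 * 32 = 768 kHz
Guard bands = 23 gaps * 0 kHz = 0 kHz
Total = 768 + 0 = 768 kHz

768


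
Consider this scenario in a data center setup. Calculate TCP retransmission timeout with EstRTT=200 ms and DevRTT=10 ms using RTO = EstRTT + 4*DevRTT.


Given: EstRTT = 200 ms, DevRTT = 10 ms
Timeout = EstRTT + 4 * DevRTT
4 * DevRTT = 4 * 10 = 40
Timeout = 200 + 40 = 240 ms

240


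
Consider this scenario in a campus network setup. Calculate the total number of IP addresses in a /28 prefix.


Given: CIDR prefix /28
Host bits = 32 - 28 = 4
Total addresses = 2^4 = 16

16


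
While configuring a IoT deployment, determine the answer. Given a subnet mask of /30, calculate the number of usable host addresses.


Given: subnet mask /30
Host bits = 32 - 30 = 2
Total addresses = 2^2 = 4
Usable hosts = 4 - 2 (network + broadcast) = 2

2


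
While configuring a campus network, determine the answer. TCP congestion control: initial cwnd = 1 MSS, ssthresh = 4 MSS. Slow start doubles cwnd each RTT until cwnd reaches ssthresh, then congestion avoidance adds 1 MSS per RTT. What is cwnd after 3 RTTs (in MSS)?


RTT 0: cwnd = 1 MSS (initial)
RTT 1: cwnd = 2 MSS (slow start, doubled)
RTT 2: cwnd = 4 MSS (slow start, doubled)
RTT 3: cwnd = 5 MSS (congestion avoidance, +1)

5


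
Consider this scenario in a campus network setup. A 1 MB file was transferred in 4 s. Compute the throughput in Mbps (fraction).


Given: file = 1 MB, time = 4 s
File in Mb = 1 * 8 = 8 Mb
Throughput = 8 / 4 Mbps
Throughput = 2 Mbps

2


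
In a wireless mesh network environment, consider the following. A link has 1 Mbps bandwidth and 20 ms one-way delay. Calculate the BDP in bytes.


Given: bandwidth = 1 Mbps, delay = 20 ms
BDP in bits = 1 * 10^6 * 20 / 1000
BDP in bits = 20000
BDP in bytes = 20000 / 8 = 2500

2500


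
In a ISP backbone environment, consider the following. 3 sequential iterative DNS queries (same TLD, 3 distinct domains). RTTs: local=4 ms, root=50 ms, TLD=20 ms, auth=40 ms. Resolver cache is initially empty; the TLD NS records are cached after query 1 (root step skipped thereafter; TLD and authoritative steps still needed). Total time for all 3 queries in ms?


Lookup 1 (cold cache): local + root + TLD + auth = 4 + 50 + 20 + 40 = 114 ms
Lookups 2..3 (TLD NS cached -> skip root; new domain -> still ask TLD and auth): local + TLD + auth = 4 + 20 + 40 = 64 ms each
Remaining 2 lookups: 2 * 64 = 128 ms
Total = 114 + 128 = 242 ms

242


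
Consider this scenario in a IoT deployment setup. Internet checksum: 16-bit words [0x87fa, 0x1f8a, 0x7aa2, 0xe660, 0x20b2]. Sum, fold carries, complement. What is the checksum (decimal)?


Given words: [0x87fa, 0x1f8a, 0x7aa2, 0xe660, 0x20b2]
Step 1: Sum all words
Raw sum = 34810 + 8074 + 31394 + 58976 + 8370 = 141624
Step 2: Fold carry: (10552 + 2) = 10554
One's complement = ~10554 & 0xFFFF = 54981

54981


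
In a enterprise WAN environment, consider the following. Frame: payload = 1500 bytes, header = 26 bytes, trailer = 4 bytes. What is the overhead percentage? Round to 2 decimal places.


Given: payload = 1500 B, header = 26 B, trailer = 4 B
Overhead bytes = header + trailer = 26 + 4 = 30
Total frame = payload + overhead = 1500 + 30 = 1530
Overhead % = 30 / 1530 * 100 = 1.9608% -> 1.96% (2 dp)

1.96


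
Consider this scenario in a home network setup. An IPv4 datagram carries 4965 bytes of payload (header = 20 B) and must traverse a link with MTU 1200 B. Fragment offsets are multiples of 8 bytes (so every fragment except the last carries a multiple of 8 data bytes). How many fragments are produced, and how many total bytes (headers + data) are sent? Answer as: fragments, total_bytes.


Max data per non-final fragment = floor((MTU - header)/8)*8 = floor((1200 - 20)/8)*8 = floor(1180/8)*8 = 1176 B
Final fragment needs no 8-byte alignment: it can carry up to MTU - header = 1180 B
Non-final fragments needed = ceil((payload - 1180) / 1176) = ceil(3785/1176) = ceil(3.2185) = 4
Number of fragments = 4 + 1 = 5
Fragment sizes (data): 4 * 1176 B + 261 B (last, 261 <= 1180 OK)
Total bytes sent = payload + n_frags * header = 4965 + 5*20 = 4965 + 100 = 5065 B

5, 5065


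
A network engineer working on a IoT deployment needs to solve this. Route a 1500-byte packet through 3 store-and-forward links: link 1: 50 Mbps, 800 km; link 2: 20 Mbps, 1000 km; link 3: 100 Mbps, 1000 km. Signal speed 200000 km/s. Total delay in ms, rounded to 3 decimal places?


Packet = 1500 bytes = 12000 bits. Store-and-forward: sum (t_trans + t_prop) per link.
Link 1: t_trans = 12000/(50*10^6) s = 0.2400 ms; t_prop = 800/200000 s = 4.0000 ms; subtotal = 4.2400 ms
Link 2: t_trans = 12000/(20*10^6) s = 0.6000 ms; t_prop = 1000/200000 s = 5.0000 ms; subtotal = 5.6000 ms
Link 3: t_trans = 12000/(100*10^6) s = 0.1200 ms; t_prop = 1000/200000 s = 5.0000 ms; subtotal = 5.1200 ms
End-to-end = 4.2400 + 5.6000 + 5.1200 = 14.9600 ms -> 14.960 ms (3 dp)

14.960


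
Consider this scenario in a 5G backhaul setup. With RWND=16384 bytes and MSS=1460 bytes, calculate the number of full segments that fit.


Given: RWND = 16384 bytes, MSS = 1460 bytes
Full segments = floor(RWND / MSS)
Full segments = floor(16384 / 1460)
Full segments = floor(11.2219) = 11

11


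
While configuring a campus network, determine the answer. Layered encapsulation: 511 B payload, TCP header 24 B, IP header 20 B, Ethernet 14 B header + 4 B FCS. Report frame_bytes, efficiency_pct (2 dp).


TCP segment = 511 + 24 = 535 B
IP packet = 535 + 20 = 555 B
Ethernet frame = 555 + 14 + 4 = 573 B
Efficiency = app / frame = 511 / 573 = 0.891798 = 89.1798% -> 89.18% (2 dp)

573, 89.18


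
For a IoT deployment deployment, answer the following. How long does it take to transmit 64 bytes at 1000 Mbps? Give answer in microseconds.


Given: packet = 64 bytes, bandwidth = 1000 Mbps
Packet in bits = 64 * 8 = 512 bits
Bandwidth = 1000 * 10^6 = 1000000000 bps
Time = 512 / 1000000000 seconds
Time in us = 512 * 10^6 / 1000000000 = 0.512

0.512


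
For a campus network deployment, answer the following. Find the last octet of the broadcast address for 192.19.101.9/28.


Given: IP = 192.19.101.9, prefix = /28
Host bits = 32 - 28 = 4
Network last octet = 9 AND mask = 0
Host part size = 2^4 - 1 = 15
Broadcast last octet = 0 OR 15 = 15

15


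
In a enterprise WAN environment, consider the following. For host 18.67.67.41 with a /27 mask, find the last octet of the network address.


Given: IP = 18.67.67.41, prefix = /27
Subnet mask = 255.255.255.224
Last octet of IP: 41
Last octet of mask: 224
Network last octet = 41 AND 224 = 32

32


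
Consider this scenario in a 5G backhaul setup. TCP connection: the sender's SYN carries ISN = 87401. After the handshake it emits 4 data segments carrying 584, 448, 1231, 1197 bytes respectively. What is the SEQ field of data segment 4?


The SYN occupies sequence number ISN = 87401, so the first data byte is ISN + 1 = 87402.
SEQ of data segment i = (ISN + 1) + sum of payload sizes of segments 1..i-1.
Segment 1: SEQ = 87402, payload = 584 bytes
Segment 2: SEQ = 87986, payload = 448 bytes
Segment 3: SEQ = 88434, payload = 1231 bytes
Segment 4: SEQ = 89665, payload = 1197 bytes
SEQ of segment 4 = 87402 + 584 + 448 + 1231 = 89665

89665


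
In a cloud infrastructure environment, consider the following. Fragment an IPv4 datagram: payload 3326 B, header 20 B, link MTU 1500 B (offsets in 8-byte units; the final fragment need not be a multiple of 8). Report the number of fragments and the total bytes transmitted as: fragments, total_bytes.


Max data per non-final fragment = floor((MTU - header)/8)*8 = floor((1500 - 20)/8)*8 = floor(1480/8)*8 = 1480 B
Final fragment needs no 8-byte alignment: it can carry up to MTU - header = 1480 B
Non-final fragments needed = ceil((payload - 1480) / 1480) = ceil(1846/1480) = ceil(1.2473) = 2
Number of fragments = 2 + 1 = 3
Fragment sizes (data): 2 * 1480 B + 366 B (last, 366 <= 1480 OK)
Total bytes sent = payload + n_frags * header = 3326 + 3*20 = 3326 + 60 = 3386 B

3, 3386


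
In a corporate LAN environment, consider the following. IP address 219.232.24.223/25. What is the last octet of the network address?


Given: IP = 219.232.24.223, prefix = /25
Subnet mask = 255.255.255.128
Last octet of IP: 223
Last octet of mask: 128
Network last octet = 223 AND 128 = 128

128


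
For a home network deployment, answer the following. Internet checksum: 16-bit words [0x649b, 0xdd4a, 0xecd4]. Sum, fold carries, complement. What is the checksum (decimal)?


Given words: [0x649b, 0xdd4a, 0xecd4]
Step 1: Sum all words
Raw sum = 25755 + 56650 + 60628 = 143033
Step 2: Fold carry: (11961 + 2) = 11963
One's complement = ~11963 & 0xFFFF = 53572

53572


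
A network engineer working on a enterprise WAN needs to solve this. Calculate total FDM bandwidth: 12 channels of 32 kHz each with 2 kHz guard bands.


Given: 12 channels, 32 kHz each, guard = 2 kHz
Channel bandwidth = 12 * 32 = 384 kHz
Guard bands = 11 gaps * 2 kHz = 22 kHz
Total = 384 + 22 = 406 kHz

406


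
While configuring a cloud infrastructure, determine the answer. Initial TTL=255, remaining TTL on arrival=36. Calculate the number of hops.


Given: initial TTL = 255, received TTL = 36
Hops = initial TTL - received TTL
Hops = 255 - 36 = 219

219


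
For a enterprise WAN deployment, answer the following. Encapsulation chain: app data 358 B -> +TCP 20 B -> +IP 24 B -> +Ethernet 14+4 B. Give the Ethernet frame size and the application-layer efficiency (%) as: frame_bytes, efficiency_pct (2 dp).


TCP segment = 358 + 20 = 378 B
IP packet = 378 + 24 = 402 B
Ethernet frame = 402 + 14 + 4 = 420 B
Efficiency = app / frame = 358 / 420 = 0.852381 = 85.2381% -> 85.24% (2 dp)

420, 85.24


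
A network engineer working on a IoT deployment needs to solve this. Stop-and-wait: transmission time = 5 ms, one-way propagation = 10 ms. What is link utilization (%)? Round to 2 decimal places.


Given: Ttrans = 5 ms, Tprop = 10 ms
RTT = 2 * Tprop = 2 * 10 = 20 ms
U = Ttrans / (Ttrans + RTT)
U = 5 / (5 + 20)
U = 5 / 25 = 0.2
U% = 20.00%

20.00


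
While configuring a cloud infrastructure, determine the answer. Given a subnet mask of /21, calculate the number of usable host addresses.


Given: subnet mask /21
Host bits = 32 - 21 = 11
Total addresses = 2^11 = 2048
Usable hosts = 2048 - 2 (network + broadcast) = 2046

2046


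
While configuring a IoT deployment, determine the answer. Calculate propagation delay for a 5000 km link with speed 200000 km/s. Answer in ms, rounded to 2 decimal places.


Given: distance = 5000 km, speed = 200000 km/s
Delay = distance / speed = 5000 / 200000 seconds
Delay in ms = 5000 * 1000 / 200000
Delay = 25.0000 ms
Rounded to 2 dp = 25.00 ms

25.00


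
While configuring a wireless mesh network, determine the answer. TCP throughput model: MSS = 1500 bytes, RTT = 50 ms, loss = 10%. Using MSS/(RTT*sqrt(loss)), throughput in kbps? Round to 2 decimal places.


Given: MSS = 1500 bytes, RTT = 50 ms, loss = 10%
RTT in seconds = 50 / 1000 = 0.05
Loss rate = 10% = 0.1
sqrt(loss) = sqrt(0.1) = 0.316227766017
Throughput (bytes/s) = 1500 / (0.05 * 0.316227766017) = 94868.3298
Throughput (kbps) = 94868.3298 * 8 / 1000 = 758.946638 -> 758.95 kbps (2 dp)

758.95


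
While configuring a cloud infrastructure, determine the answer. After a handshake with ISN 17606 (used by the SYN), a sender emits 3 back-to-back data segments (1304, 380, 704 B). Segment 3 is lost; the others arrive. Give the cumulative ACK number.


SYN uses sequence number 17606; first data byte = ISN + 1 = 17607.
Segment 1: SEQ = 17607, len = 1304 B, covers [17607, 18910]
Segment 2: SEQ = 18911, len = 380 B, covers [18911, 19290]
Segment 3: SEQ = 19291, len = 704 B, covers [19291, 19994] [LOST]
In-order data received: bytes [17607, 19290] (segments 1..2).
Segment 3 missing -> gap begins at byte 19291.
Cumulative ACK = next expected in-order byte = 17607 + 1304 + 380 = 19291

19291


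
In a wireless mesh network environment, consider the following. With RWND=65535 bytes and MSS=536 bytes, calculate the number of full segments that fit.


Given: RWND = 65535 bytes, MSS = 536 bytes
Full segments = floor(RWND / MSS)
Full segments = floor(65535 / 536)
Full segments = floor(122.2668) = 122

122


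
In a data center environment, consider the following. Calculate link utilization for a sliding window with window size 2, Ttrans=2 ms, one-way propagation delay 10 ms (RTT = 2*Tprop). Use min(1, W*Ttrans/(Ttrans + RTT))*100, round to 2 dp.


Given: W = 2, Ttrans = 2 ms, RTT = 20 ms (= 2 * Tprop, Tprop = 10 ms)
Cycle time = Ttrans + RTT = 2 + 20 = 22 ms (first packet sent until its ACK returns)
W * Ttrans = 2 * 2 = 4 ms of sending per cycle
W * Ttrans / (Ttrans + RTT) = 4 / 22 = 0.181818
U = min(1, 0.181818) = 0.181818
U% = 18.18%

18.18


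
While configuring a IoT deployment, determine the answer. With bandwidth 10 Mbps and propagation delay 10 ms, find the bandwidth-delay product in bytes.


Given: bandwidth = 10 Mbps, delay = 10 ms
BDP in bits = 10 * 10^6 * 10 / 1000
BDP in bits = 100000
BDP in bytes = 100000 / 8 = 12500

12500


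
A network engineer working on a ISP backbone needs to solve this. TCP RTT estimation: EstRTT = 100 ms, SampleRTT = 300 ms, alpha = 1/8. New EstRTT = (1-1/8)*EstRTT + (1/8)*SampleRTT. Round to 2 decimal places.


Given: EstRTT = 100 ms, SampleRTT = 300 ms, alpha = 1/8
New EstRTT = (1 - alpha) * EstRTT + alpha * SampleRTT
(7/8) * 100 = 87.5
(1/8) * 300 = 37.5
New EstRTT = 87.5 + 37.5 = 125 ms -> 125.00 ms (2 dp)

125.00


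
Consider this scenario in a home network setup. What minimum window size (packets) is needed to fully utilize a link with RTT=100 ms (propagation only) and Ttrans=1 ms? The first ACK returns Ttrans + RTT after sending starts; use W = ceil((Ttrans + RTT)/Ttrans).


Given: Ttrans = 1 ms, RTT = 100 ms (= 2 * Tprop, Tprop = 50 ms)
Time until first ACK returns = Ttrans + RTT = 1 + 100 = 101 ms
Need W * Ttrans >= Ttrans + RTT  ->  W >= (Ttrans + RTT) / Ttrans
(Ttrans + RTT) / Ttrans = 101 / 1 = 101
W_min = ceil(101) = 101

101


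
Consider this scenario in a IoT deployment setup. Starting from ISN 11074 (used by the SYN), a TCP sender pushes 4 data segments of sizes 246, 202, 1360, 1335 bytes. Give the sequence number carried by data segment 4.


The SYN occupies sequence number ISN = 11074, so the first data byte is ISN + 1 = 11075.
SEQ of data segment i = (ISN + 1) + sum of payload sizes of segments 1..i-1.
Segment 1: SEQ = 11075, payload = 246 bytes
Segment 2: SEQ = 11321, payload = 202 bytes
Segment 3: SEQ = 11523, payload = 1360 bytes
Segment 4: SEQ = 12883, payload = 1335 bytes
SEQ of segment 4 = 11075 + 246 + 202 + 1360 = 12883

12883


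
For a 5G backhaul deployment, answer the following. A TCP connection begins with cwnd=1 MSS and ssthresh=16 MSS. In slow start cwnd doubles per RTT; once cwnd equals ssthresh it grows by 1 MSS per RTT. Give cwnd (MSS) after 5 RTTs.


RTT 0: cwnd = 1 MSS (initial)
RTT 1: cwnd = 2 MSS (slow start, doubled)
RTT 2: cwnd = 4 MSS (slow start, doubled)
RTT 3: cwnd = 8 MSS (slow start, doubled)
RTT 4: cwnd = 16 MSS (slow start, doubled)
RTT 5: cwnd = 17 MSS (congestion avoidance, +1)

17


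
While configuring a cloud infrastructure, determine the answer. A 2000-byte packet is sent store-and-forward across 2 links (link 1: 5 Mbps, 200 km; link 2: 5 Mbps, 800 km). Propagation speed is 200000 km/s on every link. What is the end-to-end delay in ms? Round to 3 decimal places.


Packet = 2000 bytes = 16000 bits. Store-and-forward: sum (t_trans + t_prop) per link.
Link 1: t_trans = 16000/(5*10^6) s = 3.2000 ms; t_prop = 200/200000 s = 1.0000 ms; subtotal = 4.2000 ms
Link 2: t_trans = 16000/(5*10^6) s = 3.2000 ms; t_prop = 800/200000 s = 4.0000 ms; subtotal = 7.2000 ms
End-to-end = 4.2000 + 7.2000 = 11.4000 ms -> 11.400 ms (3 dp)

11.400


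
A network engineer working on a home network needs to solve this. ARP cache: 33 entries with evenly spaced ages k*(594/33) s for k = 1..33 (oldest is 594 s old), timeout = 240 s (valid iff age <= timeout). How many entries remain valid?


Ages are k * 594/33 s for k = 1..33 (spacing = 18.0000 s).
Entry k is valid iff k * 594/33 <= 240 iff k <= 33 * 240 / 594 = 13.3333
n_valid = floor(13.3333) = 13
(n_stale = 33 - 13 = 20)

13


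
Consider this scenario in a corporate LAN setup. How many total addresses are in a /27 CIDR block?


Given: CIDR prefix /27
Host bits = 32 - 27 = 5
Total addresses = 2^5 = 32

32


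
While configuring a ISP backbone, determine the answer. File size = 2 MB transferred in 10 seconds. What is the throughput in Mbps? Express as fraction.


Given: file = 2 MB, time = 10 s
File in Mb = 2 * 8 = 16 Mb
Throughput = 16 / 10 Mbps
Throughput = 8/5 Mbps

8/5


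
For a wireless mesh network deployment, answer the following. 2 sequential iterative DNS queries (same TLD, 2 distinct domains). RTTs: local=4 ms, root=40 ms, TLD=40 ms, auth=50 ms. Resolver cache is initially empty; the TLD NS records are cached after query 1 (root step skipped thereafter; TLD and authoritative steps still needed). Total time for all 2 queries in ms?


Lookup 1 (cold cache): local + root + TLD + auth = 4 + 40 + 40 + 50 = 134 ms
Lookups 2..2 (TLD NS cached -> skip root; new domain -> still ask TLD and auth): local + TLD + auth = 4 + 40 + 50 = 94 ms each
Remaining 1 lookups: 1 * 94 = 94 ms
Total = 134 + 94 = 228 ms

228


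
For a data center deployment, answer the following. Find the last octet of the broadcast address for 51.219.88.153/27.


Given: IP = 51.219.88.153, prefix = /27
Host bits = 32 - 27 = 5
Network last octet = 153 AND mask = 128
Host part size = 2^5 - 1 = 31
Broadcast last octet = 128 OR 31 = 159

159


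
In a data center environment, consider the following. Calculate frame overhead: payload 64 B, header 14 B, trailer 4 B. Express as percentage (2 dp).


Given: payload = 64 B, header = 14 B, trailer = 4 B
Overhead bytes = header + trailer = 14 + 4 = 18
Total frame = payload + overhead = 64 + 18 = 82
Overhead % = 18 / 82 * 100 = 21.9512% -> 21.95% (2 dp)

21.95


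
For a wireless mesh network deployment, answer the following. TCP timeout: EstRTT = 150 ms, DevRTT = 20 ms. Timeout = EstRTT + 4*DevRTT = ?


Given: EstRTT = 150 ms, DevRTT = 20 ms
Timeout = EstRTT + 4 * DevRTT
4 * DevRTT = 4 * 20 = 80
Timeout = 150 + 80 = 230 ms

230


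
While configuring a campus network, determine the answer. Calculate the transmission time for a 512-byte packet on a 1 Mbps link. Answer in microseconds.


Given: packet = 512 bytes, bandwidth = 1 Mbps
Packet in bits = 512 * 8 = 4096 bits
Bandwidth = 1 * 10^6 = 1000000 bps
Time = 4096 / 1000000 seconds
Time in us = 4096 * 10^6 / 1000000 = 4096

4096
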